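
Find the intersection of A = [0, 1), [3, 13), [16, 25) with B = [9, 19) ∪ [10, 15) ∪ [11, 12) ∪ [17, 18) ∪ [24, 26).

Merge the second list: [9, 19), [24, 26).
[0, 1) meets no B interval.
[3, 13) ∩ B → [9, 13).
[16, 25) ∩ B → [16, 19), [24, 25).

[9, 13) ∪ [16, 19) ∪ [24, 25)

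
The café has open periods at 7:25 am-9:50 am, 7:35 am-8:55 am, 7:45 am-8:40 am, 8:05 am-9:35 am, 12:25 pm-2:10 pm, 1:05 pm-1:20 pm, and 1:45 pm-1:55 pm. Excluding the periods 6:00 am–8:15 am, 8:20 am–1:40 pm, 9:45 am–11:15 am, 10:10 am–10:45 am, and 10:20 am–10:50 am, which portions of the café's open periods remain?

8:15 am–8:20 am, 1:40 pm–2:10 pm

Merge the first list: 7:25 am–9:50 am, 12:25 pm–2:10 pm.
Merge the second list: 6:00 am–8:15 am, 8:20 am–1:40 pm.
7:25 am–9:50 am \ B = 8:15 am–8:20 am.
12:25 pm–2:10 pm \ B = 1:40 pm–2:10 pm.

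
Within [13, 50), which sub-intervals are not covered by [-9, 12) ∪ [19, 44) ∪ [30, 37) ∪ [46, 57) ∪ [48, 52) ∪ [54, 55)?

After merging, the occupied span is [-9, 12), [19, 44), [46, 57).
Complement within [13, 50): [13, 19), [44, 46).

[13, 19) ∪ [44, 46)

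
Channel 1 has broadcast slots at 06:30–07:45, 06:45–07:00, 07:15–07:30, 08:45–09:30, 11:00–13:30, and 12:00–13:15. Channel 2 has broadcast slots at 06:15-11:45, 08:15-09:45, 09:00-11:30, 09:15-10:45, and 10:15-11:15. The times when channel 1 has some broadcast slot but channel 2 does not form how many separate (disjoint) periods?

1

Merge the first list: 06:30–07:45, 08:45–09:30, 11:00–13:30.
Merge the second list: 06:15–11:45.
A \ B = 11:45–13:30.
That is 1 disjoint piece.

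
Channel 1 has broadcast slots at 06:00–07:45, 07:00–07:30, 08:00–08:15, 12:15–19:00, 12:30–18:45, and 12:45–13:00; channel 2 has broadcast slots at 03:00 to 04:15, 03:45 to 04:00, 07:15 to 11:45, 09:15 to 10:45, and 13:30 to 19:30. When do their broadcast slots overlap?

07:15–07:45, 08:00–08:15, 13:30–19:00

First set merges to 06:00–07:45, 08:00–08:15, 12:15–19:00.
Second set merges to 03:00–04:15, 07:15–11:45, 13:30–19:30.
06:00–07:45 meets the second set on 07:15–07:45.
08:00–08:15 meets the second set on 08:00–08:15.
12:15–19:00 meets the second set on 13:30–19:00.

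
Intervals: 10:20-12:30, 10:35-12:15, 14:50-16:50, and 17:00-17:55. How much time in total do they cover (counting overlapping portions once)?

5 h 5 min

Merged: 10:20–12:30, 14:50–16:50, 17:00–17:55.
Lengths: 2 h 10 min + 2 h + 55 min = 5 h 5 min.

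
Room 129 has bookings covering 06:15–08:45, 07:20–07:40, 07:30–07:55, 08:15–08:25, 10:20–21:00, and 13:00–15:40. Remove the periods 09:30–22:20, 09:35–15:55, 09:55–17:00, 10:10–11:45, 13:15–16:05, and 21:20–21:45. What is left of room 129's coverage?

A, merged: 06:15-08:45, 10:20-21:00.
B, merged: 09:30-22:20.
06:15-08:45: no B overlap → unchanged.
10:20-21:00: fully covered by B → removed.

06:15-08:45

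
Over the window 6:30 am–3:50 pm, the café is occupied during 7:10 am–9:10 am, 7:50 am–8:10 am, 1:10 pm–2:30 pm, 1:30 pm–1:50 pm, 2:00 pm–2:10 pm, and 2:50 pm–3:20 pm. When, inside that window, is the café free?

The merged coverage is 7:10 am–9:10 am, 1:10 pm–2:30 pm, 2:50 pm–3:20 pm.
Uncovered inside 6:30 am–3:50 pm: 6:30 am–7:10 am, 9:10 am–1:10 pm, 2:30 pm–2:50 pm, 3:20 pm–3:50 pm.

6:30 am–7:10 am, 9:10 am–1:10 pm, 2:30 pm–2:50 pm, 3:20 pm–3:50 pm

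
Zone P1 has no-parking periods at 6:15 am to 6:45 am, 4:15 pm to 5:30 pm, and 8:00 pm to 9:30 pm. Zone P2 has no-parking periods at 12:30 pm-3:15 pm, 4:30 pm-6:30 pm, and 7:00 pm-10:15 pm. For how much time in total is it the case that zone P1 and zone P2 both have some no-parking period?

A ∩ B = 4:30 pm–5:30 pm, 8:00 pm–9:30 pm.
Total: 1 h + 1 h 30 min = 2 h 30 min.

2 h 30 min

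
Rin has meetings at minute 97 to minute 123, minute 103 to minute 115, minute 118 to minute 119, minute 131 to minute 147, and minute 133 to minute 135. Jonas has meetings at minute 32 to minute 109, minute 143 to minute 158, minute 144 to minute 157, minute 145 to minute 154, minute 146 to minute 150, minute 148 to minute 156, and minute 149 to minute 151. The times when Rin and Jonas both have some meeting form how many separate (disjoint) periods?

2

Merge the first list: minute 97 to minute 123, minute 131 to minute 147.
Merge the second list: minute 32 to minute 109, minute 143 to minute 158.
A ∩ B = minute 97 to minute 109, minute 143 to minute 147.
That is 2 disjoint pieces.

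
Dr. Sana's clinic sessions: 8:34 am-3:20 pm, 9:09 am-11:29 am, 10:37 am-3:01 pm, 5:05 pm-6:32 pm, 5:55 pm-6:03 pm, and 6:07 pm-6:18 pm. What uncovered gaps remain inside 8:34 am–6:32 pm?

3:20 pm–5:05 pm

After merging, the occupied span is 8:34 am–3:20 pm, 5:05 pm–6:32 pm.
Gaps within 8:34 am–6:32 pm: 3:20 pm–5:05 pm.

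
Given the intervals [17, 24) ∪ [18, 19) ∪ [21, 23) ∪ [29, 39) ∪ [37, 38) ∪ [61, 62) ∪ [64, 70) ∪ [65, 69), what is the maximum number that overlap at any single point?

2

At 18, 2 of the intervals are simultaneously active.
No point has more.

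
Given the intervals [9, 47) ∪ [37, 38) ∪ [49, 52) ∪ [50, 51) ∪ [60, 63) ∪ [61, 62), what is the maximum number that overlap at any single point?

2

Walk the sorted start/end points keeping a running depth.
The depth first hits 2 at 37.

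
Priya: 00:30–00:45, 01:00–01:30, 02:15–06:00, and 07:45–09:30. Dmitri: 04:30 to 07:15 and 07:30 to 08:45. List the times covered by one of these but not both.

00:30–00:45, 01:00–01:30, 02:15–04:30, 06:00–07:15, 07:30–07:45, 08:45–09:30

A but not B: 00:30–00:45, 01:00–01:30, 02:15–04:30, 08:45–09:30.
B but not A: 06:00–07:15, 07:30–07:45.
Combining gives A △ B.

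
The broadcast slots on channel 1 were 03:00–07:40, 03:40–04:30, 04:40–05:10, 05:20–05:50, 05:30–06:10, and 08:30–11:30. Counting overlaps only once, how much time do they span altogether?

7 h 40 min

Merged: 03:00–07:40, 08:30–11:30.
Lengths: 4 h 40 min + 3 h = 7 h 40 min.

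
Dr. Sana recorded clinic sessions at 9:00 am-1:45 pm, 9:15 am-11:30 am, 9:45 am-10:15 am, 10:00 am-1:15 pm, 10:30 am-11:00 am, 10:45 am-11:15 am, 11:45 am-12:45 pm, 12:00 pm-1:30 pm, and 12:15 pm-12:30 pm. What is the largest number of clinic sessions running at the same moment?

5

Sweep endpoints in order; track running count of active intervals.
Peak of 5 reached at 10:45 am.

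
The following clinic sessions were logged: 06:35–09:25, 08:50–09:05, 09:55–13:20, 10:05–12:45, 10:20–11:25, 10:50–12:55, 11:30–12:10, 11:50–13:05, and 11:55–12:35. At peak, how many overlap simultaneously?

6

At 11:55, 6 of the intervals are simultaneously active.
No point has more.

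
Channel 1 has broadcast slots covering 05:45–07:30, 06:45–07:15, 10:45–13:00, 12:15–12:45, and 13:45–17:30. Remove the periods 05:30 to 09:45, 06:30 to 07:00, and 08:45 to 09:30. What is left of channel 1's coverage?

First set merges to 05:45-07:30, 10:45-13:00, 13:45-17:30.
Second set merges to 05:30-09:45.
05:45-07:30 lies entirely inside B → drops out.
10:45-13:00 is untouched.
13:45-17:30 is untouched.

10:45-13:00, 13:45-17:30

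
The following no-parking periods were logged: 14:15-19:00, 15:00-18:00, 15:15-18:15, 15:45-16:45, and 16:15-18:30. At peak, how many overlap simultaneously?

At 16:15, 5 of the intervals are simultaneously active.
No point has more.

5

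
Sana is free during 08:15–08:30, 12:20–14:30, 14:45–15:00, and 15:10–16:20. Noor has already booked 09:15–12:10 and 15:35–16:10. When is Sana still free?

08:15–08:30: nothing removed.
12:20–14:30: nothing removed.
14:45–15:00: nothing removed.
15:10–16:20 \ B = 15:10–15:35, 16:10–16:20.

08:15–08:30, 12:20–14:30, 14:45–15:00, 15:10–15:35, 16:10–16:20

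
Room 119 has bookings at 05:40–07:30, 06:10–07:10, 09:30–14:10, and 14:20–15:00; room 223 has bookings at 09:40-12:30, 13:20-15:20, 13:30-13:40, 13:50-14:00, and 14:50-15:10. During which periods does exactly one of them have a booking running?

First set merges to 05:40–07:30, 09:30–14:10, 14:20–15:00.
Second set merges to 09:40–12:30, 13:20–15:20.
Only in the first: 05:40–07:30, 09:30–09:40, 12:30–13:20.
Only in the second: 14:10–14:20, 15:00–15:20.
Together these are the periods covered by exactly one.

05:40–07:30, 09:30–09:40, 12:30–13:20, 14:10–14:20, 15:00–15:20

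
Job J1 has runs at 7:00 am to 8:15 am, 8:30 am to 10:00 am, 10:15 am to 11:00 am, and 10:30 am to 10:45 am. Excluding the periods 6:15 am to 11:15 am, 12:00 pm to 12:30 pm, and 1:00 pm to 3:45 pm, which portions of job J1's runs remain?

none

A, merged: 7:00 am–8:15 am, 8:30 am–10:00 am, 10:15 am–11:00 am.
7:00 am–8:15 am: fully covered by B → removed.
8:30 am–10:00 am: fully covered by B → removed.
10:15 am–11:00 am: fully covered by B → removed.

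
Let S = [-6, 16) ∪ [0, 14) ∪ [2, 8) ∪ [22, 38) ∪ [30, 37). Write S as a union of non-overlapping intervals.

[0, 14) overlaps/touches [-6, 16) → extend to [-6, 16).
[2, 8) overlaps/touches [-6, 16) → extend to [-6, 16).
[22, 38) is disjoint → start new block.
[30, 37) overlaps/touches [22, 38) → extend to [22, 38).

[-6, 16) ∪ [22, 38)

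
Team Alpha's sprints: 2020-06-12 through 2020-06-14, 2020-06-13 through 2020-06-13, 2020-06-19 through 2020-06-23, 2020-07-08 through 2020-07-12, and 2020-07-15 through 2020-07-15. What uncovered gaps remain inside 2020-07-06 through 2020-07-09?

2020-07-06 through 2020-07-07

Covered (merged): 2020-06-12 through 2020-06-14, 2020-06-19 through 2020-06-23, 2020-07-08 through 2020-07-12, 2020-07-15 through 2020-07-15.
Gaps within 2020-07-06 through 2020-07-09: 2020-07-06 through 2020-07-07.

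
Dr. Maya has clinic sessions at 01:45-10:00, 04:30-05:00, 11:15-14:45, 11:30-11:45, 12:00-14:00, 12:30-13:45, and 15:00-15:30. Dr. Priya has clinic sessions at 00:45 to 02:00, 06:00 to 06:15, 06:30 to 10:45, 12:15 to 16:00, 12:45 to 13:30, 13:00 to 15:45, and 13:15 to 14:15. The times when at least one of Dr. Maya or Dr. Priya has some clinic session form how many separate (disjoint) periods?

A, merged: 01:45–10:00, 11:15–14:45, 15:00–15:30.
B, merged: 00:45–02:00, 06:00–06:15, 06:30–10:45, 12:15–16:00.
A ∪ B = 00:45–10:45, 11:15–16:00.
That is 2 disjoint pieces.

2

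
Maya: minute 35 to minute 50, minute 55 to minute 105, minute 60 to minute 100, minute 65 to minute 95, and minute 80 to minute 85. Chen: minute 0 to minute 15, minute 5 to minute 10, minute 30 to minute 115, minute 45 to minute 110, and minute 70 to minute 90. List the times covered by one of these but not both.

minute 0 to minute 15, minute 30 to minute 35, minute 50 to minute 55, minute 105 to minute 115

First set merges to minute 35 to minute 50, minute 55 to minute 105.
Second set merges to minute 0 to minute 15, minute 30 to minute 115.
A but not B: none.
B but not A: minute 0 to minute 15, minute 30 to minute 35, minute 50 to minute 55, minute 105 to minute 115.
Combining gives A △ B.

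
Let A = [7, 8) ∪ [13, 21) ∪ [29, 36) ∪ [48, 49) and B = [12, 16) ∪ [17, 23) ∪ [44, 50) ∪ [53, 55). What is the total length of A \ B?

9

A \ B = [7, 8), [16, 17), [29, 36).
Total: 1 + 1 + 7 = 9.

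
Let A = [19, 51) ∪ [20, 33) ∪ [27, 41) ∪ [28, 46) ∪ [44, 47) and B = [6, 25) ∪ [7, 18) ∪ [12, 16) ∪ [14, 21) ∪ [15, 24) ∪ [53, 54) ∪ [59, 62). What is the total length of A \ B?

26

First set merges to [19, 51).
Second set merges to [6, 25), [53, 54), [59, 62).
A \ B = [25, 51).
Total: 26.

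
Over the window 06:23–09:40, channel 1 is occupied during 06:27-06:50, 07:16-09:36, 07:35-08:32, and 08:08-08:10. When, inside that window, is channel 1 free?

06:23–06:27, 06:50–07:16, 09:36–09:40

Covered (merged): 06:27–06:50, 07:16–09:36.
Gaps within 06:23–09:40: 06:23–06:27, 06:50–07:16, 09:36–09:40.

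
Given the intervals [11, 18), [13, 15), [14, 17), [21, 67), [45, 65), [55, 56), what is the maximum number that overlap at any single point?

At 14, 3 of the intervals are simultaneously active.
No point has more.

3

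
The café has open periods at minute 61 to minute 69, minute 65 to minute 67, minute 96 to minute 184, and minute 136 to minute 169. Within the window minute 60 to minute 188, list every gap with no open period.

Covered (merged): minute 61 to minute 69, minute 96 to minute 184.
Complement within minute 60 to minute 188: minute 60 to minute 61, minute 69 to minute 96, minute 184 to minute 188.

minute 60 to minute 61, minute 69 to minute 96, minute 184 to minute 188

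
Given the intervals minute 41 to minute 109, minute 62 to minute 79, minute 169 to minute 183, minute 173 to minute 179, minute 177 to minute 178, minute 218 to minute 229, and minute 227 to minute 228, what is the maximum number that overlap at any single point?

3

At minute 177, 3 of the intervals are simultaneously active.
No point has more.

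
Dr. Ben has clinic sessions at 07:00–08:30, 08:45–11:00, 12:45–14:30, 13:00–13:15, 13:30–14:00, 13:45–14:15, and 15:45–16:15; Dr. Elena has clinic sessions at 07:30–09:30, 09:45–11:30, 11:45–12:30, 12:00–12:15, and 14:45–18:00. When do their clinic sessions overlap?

07:30–08:30, 08:45–09:30, 09:45–11:00, 15:45–16:15

A, merged: 07:00–08:30, 08:45–11:00, 12:45–14:30, 15:45–16:15.
B, merged: 07:30–09:30, 09:45–11:30, 11:45–12:30, 14:45–18:00.
07:00–08:30 ∩ B → 07:30–08:30.
08:45–11:00 ∩ B → 08:45–09:30, 09:45–11:00.
12:45–14:30 meets no B interval.
15:45–16:15 ∩ B → 15:45–16:15.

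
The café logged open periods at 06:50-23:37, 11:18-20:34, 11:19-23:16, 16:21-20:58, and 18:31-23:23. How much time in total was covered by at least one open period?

Merged: 06:50–23:37.
Length: 16 h 47 min.

16 h 47 min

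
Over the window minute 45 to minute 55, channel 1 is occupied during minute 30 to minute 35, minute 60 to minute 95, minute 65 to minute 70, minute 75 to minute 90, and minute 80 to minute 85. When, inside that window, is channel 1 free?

After merging, the occupied span is minute 30 to minute 35, minute 60 to minute 95.
Uncovered inside minute 45 to minute 55: minute 45 to minute 55.

minute 45 to minute 55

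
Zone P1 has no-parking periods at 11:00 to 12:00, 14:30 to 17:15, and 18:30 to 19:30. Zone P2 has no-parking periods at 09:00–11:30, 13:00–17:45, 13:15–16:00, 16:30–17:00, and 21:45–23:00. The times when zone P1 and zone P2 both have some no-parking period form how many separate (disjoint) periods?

2

B, merged: 09:00–11:30, 13:00–17:45, 21:45–23:00.
A ∩ B = 11:00–11:30, 14:30–17:15.
That is 2 disjoint pieces.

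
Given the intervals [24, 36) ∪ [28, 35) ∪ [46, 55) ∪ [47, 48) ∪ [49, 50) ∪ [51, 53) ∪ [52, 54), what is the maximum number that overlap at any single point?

Sweep endpoints in order; track running count of active intervals.
Peak of 3 reached at 52.

3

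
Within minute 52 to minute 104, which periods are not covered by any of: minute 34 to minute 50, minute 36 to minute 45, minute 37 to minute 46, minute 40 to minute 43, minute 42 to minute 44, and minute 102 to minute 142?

After merging, the occupied span is minute 34 to minute 50, minute 102 to minute 142.
Uncovered inside minute 52 to minute 104: minute 52 to minute 102.

minute 52 to minute 102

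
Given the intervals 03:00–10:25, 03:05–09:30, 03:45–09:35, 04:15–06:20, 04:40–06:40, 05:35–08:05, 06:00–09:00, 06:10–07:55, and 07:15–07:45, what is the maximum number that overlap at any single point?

8

At 06:10, 8 of the intervals are simultaneously active.
No point has more.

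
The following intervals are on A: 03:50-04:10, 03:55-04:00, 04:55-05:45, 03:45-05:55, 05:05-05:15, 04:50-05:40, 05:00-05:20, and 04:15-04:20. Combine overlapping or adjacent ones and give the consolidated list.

03:45–05:55

Sort by start: 03:45–05:55, 03:50–04:10, 03:55–04:00, 04:15–04:20, 04:50–05:40, 04:55–05:45, 05:00–05:20, 05:05–05:15.
03:50–04:10 overlaps/touches 03:45–05:55 → extend to 03:45–05:55.
03:55–04:00 overlaps/touches 03:45–05:55 → extend to 03:45–05:55.
04:15–04:20 overlaps/touches 03:45–05:55 → extend to 03:45–05:55.
04:50–05:40 overlaps/touches 03:45–05:55 → extend to 03:45–05:55.
04:55–05:45 overlaps/touches 03:45–05:55 → extend to 03:45–05:55.
05:00–05:20 overlaps/touches 03:45–05:55 → extend to 03:45–05:55.
05:05–05:15 overlaps/touches 03:45–05:55 → extend to 03:45–05:55.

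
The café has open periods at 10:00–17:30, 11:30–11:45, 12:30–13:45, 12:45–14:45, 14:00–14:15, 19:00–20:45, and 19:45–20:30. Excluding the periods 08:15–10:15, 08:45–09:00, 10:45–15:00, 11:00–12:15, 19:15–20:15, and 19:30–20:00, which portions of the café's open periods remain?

Merge the first list: 10:00-17:30, 19:00-20:45.
Merge the second list: 08:15-10:15, 10:45-15:00, 19:15-20:15.
10:00-17:30 with B removed leaves 10:15-10:45, 15:00-17:30.
19:00-20:45 with B removed leaves 19:00-19:15, 20:15-20:45.

10:15-10:45, 15:00-17:30, 19:00-19:15, 20:15-20:45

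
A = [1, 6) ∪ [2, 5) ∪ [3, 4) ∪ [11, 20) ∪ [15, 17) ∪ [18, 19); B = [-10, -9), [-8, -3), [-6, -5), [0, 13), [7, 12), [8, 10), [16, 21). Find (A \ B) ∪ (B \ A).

Merge the first list: [1, 6), [11, 20).
Merge the second list: [-10, -9), [-8, -3), [0, 13), [16, 21).
Only in the first: [13, 16).
Only in the second: [-10, -9), [-8, -3), [0, 1), [6, 11), [20, 21).
Together these are the periods covered by exactly one.

[-10, -9) ∪ [-8, -3) ∪ [0, 1) ∪ [6, 11) ∪ [13, 16) ∪ [20, 21)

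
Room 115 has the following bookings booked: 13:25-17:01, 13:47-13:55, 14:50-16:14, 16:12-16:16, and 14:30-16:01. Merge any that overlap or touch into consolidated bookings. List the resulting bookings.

13:25-17:01

Sort by start: 13:25-17:01, 13:47-13:55, 14:30-16:01, 14:50-16:14, 16:12-16:16.
13:47-13:55 overlaps/touches 13:25-17:01 → extend to 13:25-17:01.
14:30-16:01 overlaps/touches 13:25-17:01 → extend to 13:25-17:01.
14:50-16:14 overlaps/touches 13:25-17:01 → extend to 13:25-17:01.
16:12-16:16 overlaps/touches 13:25-17:01 → extend to 13:25-17:01.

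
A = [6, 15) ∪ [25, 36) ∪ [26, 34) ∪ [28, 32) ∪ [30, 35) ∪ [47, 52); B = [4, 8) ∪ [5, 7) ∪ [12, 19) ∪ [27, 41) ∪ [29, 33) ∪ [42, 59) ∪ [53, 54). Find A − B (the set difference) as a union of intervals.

First set merges to [6, 15), [25, 36), [47, 52).
Second set merges to [4, 8), [12, 19), [27, 41), [42, 59).
[6, 15) with B removed leaves [8, 12).
[25, 36) with B removed leaves [25, 27).
[47, 52) lies entirely inside B → drops out.

[8, 12) ∪ [25, 27)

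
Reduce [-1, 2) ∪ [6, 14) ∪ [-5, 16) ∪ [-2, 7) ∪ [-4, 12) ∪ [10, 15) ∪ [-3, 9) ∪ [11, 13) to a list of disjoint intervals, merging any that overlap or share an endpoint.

[-5, 16)

Sort by start: [-5, 16), [-4, 12), [-3, 9), [-2, 7), [-1, 2), [6, 14), [10, 15), [11, 13).
[-4, 12) overlaps/touches [-5, 16) → extend to [-5, 16).
[-3, 9) overlaps/touches [-5, 16) → extend to [-5, 16).
[-2, 7) overlaps/touches [-5, 16) → extend to [-5, 16).
[-1, 2) overlaps/touches [-5, 16) → extend to [-5, 16).
[6, 14) overlaps/touches [-5, 16) → extend to [-5, 16).
[10, 15) overlaps/touches [-5, 16) → extend to [-5, 16).
[11, 13) overlaps/touches [-5, 16) → extend to [-5, 16).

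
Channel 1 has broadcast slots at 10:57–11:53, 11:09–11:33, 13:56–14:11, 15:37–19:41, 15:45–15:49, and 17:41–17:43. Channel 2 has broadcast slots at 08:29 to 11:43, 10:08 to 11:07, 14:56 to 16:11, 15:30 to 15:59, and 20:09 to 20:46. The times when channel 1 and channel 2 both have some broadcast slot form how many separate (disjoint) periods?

A, merged: 10:57–11:53, 13:56–14:11, 15:37–19:41.
B, merged: 08:29–11:43, 14:56–16:11, 20:09–20:46.
A ∩ B = 10:57–11:43, 15:37–16:11.
That is 2 disjoint pieces.

2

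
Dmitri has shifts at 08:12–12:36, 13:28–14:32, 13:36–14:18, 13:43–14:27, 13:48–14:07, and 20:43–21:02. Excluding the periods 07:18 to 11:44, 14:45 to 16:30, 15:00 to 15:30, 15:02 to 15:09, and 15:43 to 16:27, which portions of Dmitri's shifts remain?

A, merged: 08:12-12:36, 13:28-14:32, 20:43-21:02.
B, merged: 07:18-11:44, 14:45-16:30.
08:12-12:36 minus B → 11:44-12:36.
13:28-14:32: no B overlap → unchanged.
20:43-21:02: no B overlap → unchanged.

11:44-12:36, 13:28-14:32, 20:43-21:02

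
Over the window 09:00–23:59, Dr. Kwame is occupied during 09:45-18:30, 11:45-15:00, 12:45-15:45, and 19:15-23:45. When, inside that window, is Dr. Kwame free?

09:00-09:45, 18:30-19:15, 23:45-23:59

After merging, the occupied span is 09:45-18:30, 19:15-23:45.
Gaps within 09:00-23:59: 09:00-09:45, 18:30-19:15, 23:45-23:59.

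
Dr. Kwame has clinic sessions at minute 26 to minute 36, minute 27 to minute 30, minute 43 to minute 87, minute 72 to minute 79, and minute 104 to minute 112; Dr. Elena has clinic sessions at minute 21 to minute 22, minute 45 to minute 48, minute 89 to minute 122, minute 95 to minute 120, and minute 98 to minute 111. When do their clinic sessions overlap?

minute 45 to minute 48, minute 104 to minute 112

Merge the first list: minute 26 to minute 36, minute 43 to minute 87, minute 104 to minute 112.
Merge the second list: minute 21 to minute 22, minute 45 to minute 48, minute 89 to minute 122.
minute 26 to minute 36: no overlap with the second set.
minute 43 to minute 87 meets the second set on minute 45 to minute 48.
minute 104 to minute 112 meets the second set on minute 104 to minute 112.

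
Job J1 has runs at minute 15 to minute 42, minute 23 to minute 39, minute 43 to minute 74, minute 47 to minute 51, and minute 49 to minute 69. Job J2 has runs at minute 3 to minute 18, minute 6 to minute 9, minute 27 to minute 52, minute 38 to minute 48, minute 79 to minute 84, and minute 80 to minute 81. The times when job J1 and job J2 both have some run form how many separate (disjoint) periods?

3

First set merges to minute 15 to minute 42, minute 43 to minute 74.
Second set merges to minute 3 to minute 18, minute 27 to minute 52, minute 79 to minute 84.
A ∩ B = minute 15 to minute 18, minute 27 to minute 42, minute 43 to minute 52.
That is 3 disjoint pieces.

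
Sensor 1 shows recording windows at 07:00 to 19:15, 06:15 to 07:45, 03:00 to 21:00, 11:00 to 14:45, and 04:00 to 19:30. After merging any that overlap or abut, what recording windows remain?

Sort by start: 03:00–21:00, 04:00–19:30, 06:15–07:45, 07:00–19:15, 11:00–14:45.
04:00–19:30 overlaps/touches 03:00–21:00 → extend to 03:00–21:00.
06:15–07:45 overlaps/touches 03:00–21:00 → extend to 03:00–21:00.
07:00–19:15 overlaps/touches 03:00–21:00 → extend to 03:00–21:00.
11:00–14:45 overlaps/touches 03:00–21:00 → extend to 03:00–21:00.

03:00–21:00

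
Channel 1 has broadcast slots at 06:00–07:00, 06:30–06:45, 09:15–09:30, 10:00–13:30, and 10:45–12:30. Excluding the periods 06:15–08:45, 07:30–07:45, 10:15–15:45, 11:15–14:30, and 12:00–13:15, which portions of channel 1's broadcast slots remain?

06:00–06:15, 09:15–09:30, 10:00–10:15

A, merged: 06:00–07:00, 09:15–09:30, 10:00–13:30.
B, merged: 06:15–08:45, 10:15–15:45.
06:00–07:00 with B removed leaves 06:00–06:15.
09:15–09:30 is untouched.
10:00–13:30 with B removed leaves 10:00–10:15.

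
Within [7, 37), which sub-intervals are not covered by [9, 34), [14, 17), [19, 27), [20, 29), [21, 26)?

[7, 9) ∪ [34, 37)

Covered (merged): [9, 34).
Uncovered inside [7, 37): [7, 9), [34, 37).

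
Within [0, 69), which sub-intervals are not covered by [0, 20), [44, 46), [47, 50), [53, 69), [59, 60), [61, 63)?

After merging, the occupied span is [0, 20), [44, 46), [47, 50), [53, 69).
Gaps within [0, 69): [20, 44), [46, 47), [50, 53).

[20, 44) ∪ [46, 47) ∪ [50, 53)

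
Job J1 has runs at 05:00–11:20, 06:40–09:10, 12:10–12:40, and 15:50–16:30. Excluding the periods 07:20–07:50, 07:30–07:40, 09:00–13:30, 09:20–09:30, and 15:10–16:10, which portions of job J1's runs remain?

A, merged: 05:00–11:20, 12:10–12:40, 15:50–16:30.
B, merged: 07:20–07:50, 09:00–13:30, 15:10–16:10.
05:00–11:20 \ B = 05:00–07:20, 07:50–09:00.
12:10–12:40: entirely removed.
15:50–16:30 \ B = 16:10–16:30.

05:00–07:20, 07:50–09:00, 16:10–16:30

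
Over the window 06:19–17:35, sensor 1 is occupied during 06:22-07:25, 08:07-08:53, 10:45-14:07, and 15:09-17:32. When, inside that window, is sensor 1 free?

The merged coverage is 06:22–07:25, 08:07–08:53, 10:45–14:07, 15:09–17:32.
Uncovered inside 06:19–17:35: 06:19–06:22, 07:25–08:07, 08:53–10:45, 14:07–15:09, 17:32–17:35.

06:19–06:22, 07:25–08:07, 08:53–10:45, 14:07–15:09, 17:32–17:35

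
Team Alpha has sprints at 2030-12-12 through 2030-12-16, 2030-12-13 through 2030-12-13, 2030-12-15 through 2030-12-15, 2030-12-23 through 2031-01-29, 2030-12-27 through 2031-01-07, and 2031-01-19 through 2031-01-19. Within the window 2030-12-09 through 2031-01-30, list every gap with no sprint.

Covered (merged): 2030-12-12 through 2030-12-16, 2030-12-23 through 2031-01-29.
Complement within 2030-12-09 through 2031-01-30: 2030-12-09 through 2030-12-11, 2030-12-17 through 2030-12-22, 2031-01-30 through 2031-01-30.

2030-12-09 through 2030-12-11, 2030-12-17 through 2030-12-22, 2031-01-30 through 2031-01-30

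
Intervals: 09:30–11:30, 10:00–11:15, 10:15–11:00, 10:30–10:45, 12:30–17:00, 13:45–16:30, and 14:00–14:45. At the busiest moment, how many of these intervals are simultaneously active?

4

At 10:30, 4 of the intervals are simultaneously active.
No point has more.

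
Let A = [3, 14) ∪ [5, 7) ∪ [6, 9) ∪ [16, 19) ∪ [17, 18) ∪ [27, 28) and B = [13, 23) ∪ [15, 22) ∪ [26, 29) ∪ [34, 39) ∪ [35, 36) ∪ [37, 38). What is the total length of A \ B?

Merge the first list: [3, 14), [16, 19), [27, 28).
Merge the second list: [13, 23), [26, 29), [34, 39).
A \ B = [3, 13).
Total: 10.

10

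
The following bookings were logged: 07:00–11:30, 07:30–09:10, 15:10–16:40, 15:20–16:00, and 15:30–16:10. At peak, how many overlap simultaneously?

Sweep endpoints in order; track running count of active intervals.
Peak of 3 reached at 15:30.

3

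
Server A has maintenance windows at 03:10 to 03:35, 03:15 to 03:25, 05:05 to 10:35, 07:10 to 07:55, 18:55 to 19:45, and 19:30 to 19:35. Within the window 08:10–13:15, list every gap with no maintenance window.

The merged coverage is 03:10–03:35, 05:05–10:35, 18:55–19:45.
Uncovered inside 08:10–13:15: 10:35–13:15.

10:35–13:15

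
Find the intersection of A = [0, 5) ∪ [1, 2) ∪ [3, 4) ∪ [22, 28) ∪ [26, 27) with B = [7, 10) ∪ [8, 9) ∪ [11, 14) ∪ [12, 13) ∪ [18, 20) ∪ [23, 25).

[23, 25)

Merge the first list: [0, 5), [22, 28).
Merge the second list: [7, 10), [11, 14), [18, 20), [23, 25).
[0, 5): no overlap with the second set.
[22, 28) meets the second set on [23, 25).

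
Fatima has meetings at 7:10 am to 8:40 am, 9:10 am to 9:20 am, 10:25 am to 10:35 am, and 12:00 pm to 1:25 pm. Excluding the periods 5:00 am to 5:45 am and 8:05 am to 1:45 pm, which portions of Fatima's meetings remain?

7:10 am-8:05 am

7:10 am-8:40 am \ B = 7:10 am-8:05 am.
9:10 am-9:20 am: entirely removed.
10:25 am-10:35 am: entirely removed.
12:00 pm-1:25 pm: entirely removed.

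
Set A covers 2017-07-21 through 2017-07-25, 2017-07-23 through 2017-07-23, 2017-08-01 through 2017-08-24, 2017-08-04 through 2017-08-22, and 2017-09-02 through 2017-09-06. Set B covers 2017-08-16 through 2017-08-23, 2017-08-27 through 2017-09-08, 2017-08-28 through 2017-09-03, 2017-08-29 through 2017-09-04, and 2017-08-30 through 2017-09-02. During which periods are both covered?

A, merged: 2017-07-21 through 2017-07-25, 2017-08-01 through 2017-08-24, 2017-09-02 through 2017-09-06.
B, merged: 2017-08-16 through 2017-08-23, 2017-08-27 through 2017-09-08.
2017-07-21 through 2017-07-25 falls entirely outside B.
2017-08-01 through 2017-08-24 overlaps B on 2017-08-16 through 2017-08-23.
2017-09-02 through 2017-09-06 overlaps B on 2017-09-02 through 2017-09-06.

2017-08-16 through 2017-08-23, 2017-09-02 through 2017-09-06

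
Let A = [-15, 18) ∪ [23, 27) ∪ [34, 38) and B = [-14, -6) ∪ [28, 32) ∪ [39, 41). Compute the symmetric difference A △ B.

A \ B = [-15, -14), [-6, 18), [23, 27), [34, 38).
B \ A = [28, 32), [39, 41).
Union of the two gives the symmetric difference.

[-15, -14) ∪ [-6, 18) ∪ [23, 27) ∪ [28, 32) ∪ [34, 38) ∪ [39, 41)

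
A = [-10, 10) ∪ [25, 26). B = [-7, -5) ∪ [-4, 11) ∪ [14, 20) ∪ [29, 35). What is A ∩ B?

[-10, 10) ∩ B → [-7, -5), [-4, 10).
[25, 26) meets no B interval.

[-7, -5) ∪ [-4, 10)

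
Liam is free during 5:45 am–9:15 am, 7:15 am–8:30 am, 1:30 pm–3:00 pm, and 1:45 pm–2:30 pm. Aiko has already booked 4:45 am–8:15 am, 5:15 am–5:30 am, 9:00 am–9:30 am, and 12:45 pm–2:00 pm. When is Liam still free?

8:15 am–9:00 am, 2:00 pm–3:00 pm

Merge the first list: 5:45 am–9:15 am, 1:30 pm–3:00 pm.
Merge the second list: 4:45 am–8:15 am, 9:00 am–9:30 am, 12:45 pm–2:00 pm.
5:45 am–9:15 am with B removed leaves 8:15 am–9:00 am.
1:30 pm–3:00 pm with B removed leaves 2:00 pm–3:00 pm.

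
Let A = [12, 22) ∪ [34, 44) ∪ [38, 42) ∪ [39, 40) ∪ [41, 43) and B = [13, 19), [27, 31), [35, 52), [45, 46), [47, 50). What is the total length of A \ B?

First set merges to [12, 22), [34, 44).
Second set merges to [13, 19), [27, 31), [35, 52).
A \ B = [12, 13), [19, 22), [34, 35).
Total: 1 + 3 + 1 = 5.

5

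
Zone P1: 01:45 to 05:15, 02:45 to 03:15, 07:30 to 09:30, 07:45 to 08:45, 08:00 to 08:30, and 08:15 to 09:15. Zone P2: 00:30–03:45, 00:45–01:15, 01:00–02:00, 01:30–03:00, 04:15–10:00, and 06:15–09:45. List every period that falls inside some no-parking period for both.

01:45–03:45, 04:15–05:15, 07:30–09:30

Merge the first list: 01:45–05:15, 07:30–09:30.
Merge the second list: 00:30–03:45, 04:15–10:00.
01:45–05:15 overlaps B on 01:45–03:45, 04:15–05:15.
07:30–09:30 overlaps B on 07:30–09:30.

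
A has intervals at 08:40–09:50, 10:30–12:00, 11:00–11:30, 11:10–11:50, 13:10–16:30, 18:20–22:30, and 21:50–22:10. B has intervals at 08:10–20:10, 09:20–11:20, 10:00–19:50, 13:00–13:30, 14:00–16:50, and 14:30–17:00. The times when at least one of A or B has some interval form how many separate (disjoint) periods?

1

A, merged: 08:40–09:50, 10:30–12:00, 13:10–16:30, 18:20–22:30.
B, merged: 08:10–20:10.
A ∪ B = 08:10–22:30.
That is 1 disjoint piece.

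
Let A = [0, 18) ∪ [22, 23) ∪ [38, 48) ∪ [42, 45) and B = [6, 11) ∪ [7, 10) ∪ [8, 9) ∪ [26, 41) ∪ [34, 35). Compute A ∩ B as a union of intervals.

A, merged: [0, 18), [22, 23), [38, 48).
B, merged: [6, 11), [26, 41).
[0, 18) ∩ B → [6, 11).
[22, 23) meets no B interval.
[38, 48) ∩ B → [38, 41).

[6, 11) ∪ [38, 41)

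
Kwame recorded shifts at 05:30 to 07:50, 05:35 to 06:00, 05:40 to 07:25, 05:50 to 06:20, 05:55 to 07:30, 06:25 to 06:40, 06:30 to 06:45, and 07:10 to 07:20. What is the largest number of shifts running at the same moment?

5

At 05:55, 5 of the intervals are simultaneously active.
No point has more.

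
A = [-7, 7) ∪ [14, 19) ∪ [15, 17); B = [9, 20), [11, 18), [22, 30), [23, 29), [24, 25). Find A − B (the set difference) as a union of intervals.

A, merged: [-7, 7), [14, 19).
B, merged: [9, 20), [22, 30).
[-7, 7) is untouched.
[14, 19) lies entirely inside B → drops out.

[-7, 7)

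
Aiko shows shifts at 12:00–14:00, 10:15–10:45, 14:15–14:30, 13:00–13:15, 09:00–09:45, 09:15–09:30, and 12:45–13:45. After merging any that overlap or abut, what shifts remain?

Sort by start: 09:00–09:45, 09:15–09:30, 10:15–10:45, 12:00–14:00, 12:45–13:45, 13:00–13:15, 14:15–14:30.
09:15–09:30 overlaps/touches 09:00–09:45 → extend to 09:00–09:45.
10:15–10:45 is disjoint → start new block.
12:00–14:00 is disjoint → start new block.
12:45–13:45 overlaps/touches 12:00–14:00 → extend to 12:00–14:00.
13:00–13:15 overlaps/touches 12:00–14:00 → extend to 12:00–14:00.
14:15–14:30 is disjoint → start new block.

09:00–09:45, 10:15–10:45, 12:00–14:00, 14:15–14:30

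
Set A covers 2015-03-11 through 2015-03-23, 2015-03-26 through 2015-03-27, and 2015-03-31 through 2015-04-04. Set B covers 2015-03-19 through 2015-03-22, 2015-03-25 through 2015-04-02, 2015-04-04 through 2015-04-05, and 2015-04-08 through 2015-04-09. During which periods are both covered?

2015-03-11 through 2015-03-23 meets the second set on 2015-03-19 through 2015-03-22.
2015-03-26 through 2015-03-27 meets the second set on 2015-03-26 through 2015-03-27.
2015-03-31 through 2015-04-04 meets the second set on 2015-03-31 through 2015-04-02, 2015-04-04 through 2015-04-04.

2015-03-19 through 2015-03-22, 2015-03-26 through 2015-03-27, 2015-03-31 through 2015-04-02, 2015-04-04 through 2015-04-04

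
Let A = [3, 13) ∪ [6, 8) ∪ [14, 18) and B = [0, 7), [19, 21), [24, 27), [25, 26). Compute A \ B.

First set merges to [3, 13), [14, 18).
Second set merges to [0, 7), [19, 21), [24, 27).
[3, 13) with B removed leaves [7, 13).
[14, 18) is untouched.

[7, 13) ∪ [14, 18)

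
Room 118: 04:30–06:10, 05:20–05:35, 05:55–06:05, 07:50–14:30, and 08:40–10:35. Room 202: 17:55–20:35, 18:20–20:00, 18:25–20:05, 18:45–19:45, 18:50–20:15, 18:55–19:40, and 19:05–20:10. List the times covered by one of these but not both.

First set merges to 04:30-06:10, 07:50-14:30.
Second set merges to 17:55-20:35.
Only in the first: 04:30-06:10, 07:50-14:30.
Only in the second: 17:55-20:35.
Together these are the periods covered by exactly one.

04:30-06:10, 07:50-14:30, 17:55-20:35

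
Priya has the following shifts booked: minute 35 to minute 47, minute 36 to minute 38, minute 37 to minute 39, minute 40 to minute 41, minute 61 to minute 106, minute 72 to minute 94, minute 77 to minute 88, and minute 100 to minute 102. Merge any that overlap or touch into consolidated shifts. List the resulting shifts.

minute 35 to minute 47, minute 61 to minute 106

minute 36 to minute 38 overlaps/touches minute 35 to minute 47 → extend to minute 35 to minute 47.
minute 37 to minute 39 overlaps/touches minute 35 to minute 47 → extend to minute 35 to minute 47.
minute 40 to minute 41 overlaps/touches minute 35 to minute 47 → extend to minute 35 to minute 47.
minute 61 to minute 106 is disjoint → start new block.
minute 72 to minute 94 overlaps/touches minute 61 to minute 106 → extend to minute 61 to minute 106.
minute 77 to minute 88 overlaps/touches minute 61 to minute 106 → extend to minute 61 to minute 106.
minute 100 to minute 102 overlaps/touches minute 61 to minute 106 → extend to minute 61 to minute 106.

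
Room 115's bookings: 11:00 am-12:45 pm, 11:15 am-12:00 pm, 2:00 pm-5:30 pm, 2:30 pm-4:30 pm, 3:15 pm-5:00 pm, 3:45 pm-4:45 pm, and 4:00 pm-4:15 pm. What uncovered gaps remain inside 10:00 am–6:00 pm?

10:00 am–11:00 am, 12:45 pm–2:00 pm, 5:30 pm–6:00 pm

Covered (merged): 11:00 am–12:45 pm, 2:00 pm–5:30 pm.
Uncovered inside 10:00 am–6:00 pm: 10:00 am–11:00 am, 12:45 pm–2:00 pm, 5:30 pm–6:00 pm.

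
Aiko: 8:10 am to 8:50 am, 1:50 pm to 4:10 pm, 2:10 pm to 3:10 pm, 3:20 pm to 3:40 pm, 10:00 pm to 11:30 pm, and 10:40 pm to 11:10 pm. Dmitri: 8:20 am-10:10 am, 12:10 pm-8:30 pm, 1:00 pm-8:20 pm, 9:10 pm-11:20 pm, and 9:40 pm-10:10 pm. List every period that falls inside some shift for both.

A, merged: 8:10 am–8:50 am, 1:50 pm–4:10 pm, 10:00 pm–11:30 pm.
B, merged: 8:20 am–10:10 am, 12:10 pm–8:30 pm, 9:10 pm–11:20 pm.
8:10 am–8:50 am meets the second set on 8:20 am–8:50 am.
1:50 pm–4:10 pm meets the second set on 1:50 pm–4:10 pm.
10:00 pm–11:30 pm meets the second set on 10:00 pm–11:20 pm.

8:20 am–8:50 am, 1:50 pm–4:10 pm, 10:00 pm–11:20 pm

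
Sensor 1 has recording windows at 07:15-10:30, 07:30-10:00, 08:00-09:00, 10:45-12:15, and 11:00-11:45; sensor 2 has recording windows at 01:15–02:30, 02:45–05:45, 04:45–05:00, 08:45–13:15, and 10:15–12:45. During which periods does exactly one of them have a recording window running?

01:15–02:30, 02:45–05:45, 07:15–08:45, 10:30–10:45, 12:15–13:15

Merge the first list: 07:15–10:30, 10:45–12:15.
Merge the second list: 01:15–02:30, 02:45–05:45, 08:45–13:15.
A but not B: 07:15–08:45.
B but not A: 01:15–02:30, 02:45–05:45, 10:30–10:45, 12:15–13:15.
Combining gives A △ B.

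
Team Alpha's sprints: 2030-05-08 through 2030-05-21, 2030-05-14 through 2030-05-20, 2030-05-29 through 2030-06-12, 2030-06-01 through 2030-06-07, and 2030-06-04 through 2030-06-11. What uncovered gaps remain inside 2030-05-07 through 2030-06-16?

2030-05-07 through 2030-05-07, 2030-05-22 through 2030-05-28, 2030-06-13 through 2030-06-16

Covered (merged): 2030-05-08 through 2030-05-21, 2030-05-29 through 2030-06-12.
Complement within 2030-05-07 through 2030-06-16: 2030-05-07 through 2030-05-07, 2030-05-22 through 2030-05-28, 2030-06-13 through 2030-06-16.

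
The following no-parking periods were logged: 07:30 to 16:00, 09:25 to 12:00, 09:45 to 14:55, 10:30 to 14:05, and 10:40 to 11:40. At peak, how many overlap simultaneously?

Sweep endpoints in order; track running count of active intervals.
Peak of 5 reached at 10:40.

5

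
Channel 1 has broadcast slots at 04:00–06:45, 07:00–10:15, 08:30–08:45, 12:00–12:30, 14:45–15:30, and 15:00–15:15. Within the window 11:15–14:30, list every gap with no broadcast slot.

11:15-12:00, 12:30-14:30

The merged coverage is 04:00-06:45, 07:00-10:15, 12:00-12:30, 14:45-15:30.
Uncovered inside 11:15-14:30: 11:15-12:00, 12:30-14:30.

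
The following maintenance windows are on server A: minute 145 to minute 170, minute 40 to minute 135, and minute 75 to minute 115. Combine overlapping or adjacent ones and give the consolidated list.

Sort by start: minute 40 to minute 135, minute 75 to minute 115, minute 145 to minute 170.
minute 75 to minute 115 overlaps/touches minute 40 to minute 135 → extend to minute 40 to minute 135.
minute 145 to minute 170 is disjoint → start new block.

minute 40 to minute 135, minute 145 to minute 170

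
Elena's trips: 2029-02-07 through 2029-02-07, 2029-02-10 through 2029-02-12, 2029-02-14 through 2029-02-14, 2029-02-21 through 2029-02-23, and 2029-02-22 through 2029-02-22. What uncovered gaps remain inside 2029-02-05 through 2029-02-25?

2029-02-05 through 2029-02-06, 2029-02-08 through 2029-02-09, 2029-02-13 through 2029-02-13, 2029-02-15 through 2029-02-20, 2029-02-24 through 2029-02-25

The merged coverage is 2029-02-07 through 2029-02-07, 2029-02-10 through 2029-02-12, 2029-02-14 through 2029-02-14, 2029-02-21 through 2029-02-23.
Complement within 2029-02-05 through 2029-02-25: 2029-02-05 through 2029-02-06, 2029-02-08 through 2029-02-09, 2029-02-13 through 2029-02-13, 2029-02-15 through 2029-02-20, 2029-02-24 through 2029-02-25.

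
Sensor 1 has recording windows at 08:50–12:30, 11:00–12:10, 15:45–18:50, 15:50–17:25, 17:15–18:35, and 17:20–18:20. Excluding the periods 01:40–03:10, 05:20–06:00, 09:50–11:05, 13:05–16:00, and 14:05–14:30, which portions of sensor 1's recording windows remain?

Merge the first list: 08:50–12:30, 15:45–18:50.
Merge the second list: 01:40–03:10, 05:20–06:00, 09:50–11:05, 13:05–16:00.
08:50–12:30 \ B = 08:50–09:50, 11:05–12:30.
15:45–18:50 \ B = 16:00–18:50.

08:50–09:50, 11:05–12:30, 16:00–18:50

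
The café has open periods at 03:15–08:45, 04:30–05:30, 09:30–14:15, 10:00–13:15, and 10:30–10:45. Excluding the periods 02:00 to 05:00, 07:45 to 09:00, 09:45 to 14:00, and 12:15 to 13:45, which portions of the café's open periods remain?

05:00–07:45, 09:30–09:45, 14:00–14:15

First set merges to 03:15–08:45, 09:30–14:15.
Second set merges to 02:00–05:00, 07:45–09:00, 09:45–14:00.
03:15–08:45 minus B → 05:00–07:45.
09:30–14:15 minus B → 09:30–09:45, 14:00–14:15.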